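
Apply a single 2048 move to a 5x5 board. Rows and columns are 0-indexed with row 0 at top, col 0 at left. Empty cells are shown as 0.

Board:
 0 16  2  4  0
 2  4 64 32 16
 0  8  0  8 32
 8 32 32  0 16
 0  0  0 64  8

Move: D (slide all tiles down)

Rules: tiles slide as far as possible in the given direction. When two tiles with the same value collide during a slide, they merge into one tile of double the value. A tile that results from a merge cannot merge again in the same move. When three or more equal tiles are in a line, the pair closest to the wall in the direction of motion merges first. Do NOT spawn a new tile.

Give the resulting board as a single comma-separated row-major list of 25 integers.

Slide down:
col 0: [0, 2, 0, 8, 0] -> [0, 0, 0, 2, 8]
col 1: [16, 4, 8, 32, 0] -> [0, 16, 4, 8, 32]
col 2: [2, 64, 0, 32, 0] -> [0, 0, 2, 64, 32]
col 3: [4, 32, 8, 0, 64] -> [0, 4, 32, 8, 64]
col 4: [0, 16, 32, 16, 8] -> [0, 16, 32, 16, 8]

Answer: 0, 0, 0, 0, 0, 0, 16, 0, 4, 16, 0, 4, 2, 32, 32, 2, 8, 64, 8, 16, 8, 32, 32, 64, 8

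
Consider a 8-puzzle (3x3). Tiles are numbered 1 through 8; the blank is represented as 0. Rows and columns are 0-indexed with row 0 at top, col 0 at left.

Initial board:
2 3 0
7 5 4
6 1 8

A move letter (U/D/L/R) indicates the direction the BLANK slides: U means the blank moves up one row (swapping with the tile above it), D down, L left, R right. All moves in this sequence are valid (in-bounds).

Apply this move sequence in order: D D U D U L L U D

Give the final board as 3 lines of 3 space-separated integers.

After move 1 (D):
2 3 4
7 5 0
6 1 8

After move 2 (D):
2 3 4
7 5 8
6 1 0

After move 3 (U):
2 3 4
7 5 0
6 1 8

After move 4 (D):
2 3 4
7 5 8
6 1 0

After move 5 (U):
2 3 4
7 5 0
6 1 8

After move 6 (L):
2 3 4
7 0 5
6 1 8

After move 7 (L):
2 3 4
0 7 5
6 1 8

After move 8 (U):
0 3 4
2 7 5
6 1 8

After move 9 (D):
2 3 4
0 7 5
6 1 8

Answer: 2 3 4
0 7 5
6 1 8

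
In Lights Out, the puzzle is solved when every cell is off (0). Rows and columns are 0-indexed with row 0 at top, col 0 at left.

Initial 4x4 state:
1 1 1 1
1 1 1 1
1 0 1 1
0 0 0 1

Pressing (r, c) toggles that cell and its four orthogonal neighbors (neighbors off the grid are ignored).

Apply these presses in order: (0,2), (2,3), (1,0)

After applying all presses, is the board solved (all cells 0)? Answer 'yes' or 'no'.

After press 1 at (0,2):
1 0 0 0
1 1 0 1
1 0 1 1
0 0 0 1

After press 2 at (2,3):
1 0 0 0
1 1 0 0
1 0 0 0
0 0 0 0

After press 3 at (1,0):
0 0 0 0
0 0 0 0
0 0 0 0
0 0 0 0

Lights still on: 0

Answer: yes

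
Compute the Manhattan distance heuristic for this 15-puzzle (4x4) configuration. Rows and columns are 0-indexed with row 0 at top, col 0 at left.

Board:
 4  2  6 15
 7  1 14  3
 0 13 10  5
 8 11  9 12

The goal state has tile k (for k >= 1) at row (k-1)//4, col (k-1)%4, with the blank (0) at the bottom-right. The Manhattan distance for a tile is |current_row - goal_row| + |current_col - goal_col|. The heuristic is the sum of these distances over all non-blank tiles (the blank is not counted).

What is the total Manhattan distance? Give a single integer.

Tile 4: (0,0)->(0,3) = 3
Tile 2: (0,1)->(0,1) = 0
Tile 6: (0,2)->(1,1) = 2
Tile 15: (0,3)->(3,2) = 4
Tile 7: (1,0)->(1,2) = 2
Tile 1: (1,1)->(0,0) = 2
Tile 14: (1,2)->(3,1) = 3
Tile 3: (1,3)->(0,2) = 2
Tile 13: (2,1)->(3,0) = 2
Tile 10: (2,2)->(2,1) = 1
Tile 5: (2,3)->(1,0) = 4
Tile 8: (3,0)->(1,3) = 5
Tile 11: (3,1)->(2,2) = 2
Tile 9: (3,2)->(2,0) = 3
Tile 12: (3,3)->(2,3) = 1
Sum: 3 + 0 + 2 + 4 + 2 + 2 + 3 + 2 + 2 + 1 + 4 + 5 + 2 + 3 + 1 = 36

Answer: 36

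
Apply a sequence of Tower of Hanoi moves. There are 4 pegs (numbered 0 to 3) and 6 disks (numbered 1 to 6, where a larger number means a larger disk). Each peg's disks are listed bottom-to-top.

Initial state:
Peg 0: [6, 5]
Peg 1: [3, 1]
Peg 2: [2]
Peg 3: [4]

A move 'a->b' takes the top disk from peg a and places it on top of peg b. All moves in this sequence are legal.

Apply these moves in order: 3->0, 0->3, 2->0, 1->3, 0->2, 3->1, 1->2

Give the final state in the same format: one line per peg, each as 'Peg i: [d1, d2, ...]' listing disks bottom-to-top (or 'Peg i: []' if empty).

Answer: Peg 0: [6, 5]
Peg 1: [3]
Peg 2: [2, 1]
Peg 3: [4]

Derivation:
After move 1 (3->0):
Peg 0: [6, 5, 4]
Peg 1: [3, 1]
Peg 2: [2]
Peg 3: []

After move 2 (0->3):
Peg 0: [6, 5]
Peg 1: [3, 1]
Peg 2: [2]
Peg 3: [4]

After move 3 (2->0):
Peg 0: [6, 5, 2]
Peg 1: [3, 1]
Peg 2: []
Peg 3: [4]

After move 4 (1->3):
Peg 0: [6, 5, 2]
Peg 1: [3]
Peg 2: []
Peg 3: [4, 1]

After move 5 (0->2):
Peg 0: [6, 5]
Peg 1: [3]
Peg 2: [2]
Peg 3: [4, 1]

After move 6 (3->1):
Peg 0: [6, 5]
Peg 1: [3, 1]
Peg 2: [2]
Peg 3: [4]

After move 7 (1->2):
Peg 0: [6, 5]
Peg 1: [3]
Peg 2: [2, 1]
Peg 3: [4]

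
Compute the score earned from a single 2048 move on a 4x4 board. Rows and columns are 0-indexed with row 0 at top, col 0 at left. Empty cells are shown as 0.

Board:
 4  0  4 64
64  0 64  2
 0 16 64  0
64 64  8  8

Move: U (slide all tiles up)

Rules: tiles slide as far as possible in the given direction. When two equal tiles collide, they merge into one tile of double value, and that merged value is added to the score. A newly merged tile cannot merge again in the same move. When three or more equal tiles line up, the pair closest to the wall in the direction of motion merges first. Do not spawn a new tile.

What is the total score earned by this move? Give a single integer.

Answer: 256

Derivation:
Slide up:
col 0: [4, 64, 0, 64] -> [4, 128, 0, 0]  score +128 (running 128)
col 1: [0, 0, 16, 64] -> [16, 64, 0, 0]  score +0 (running 128)
col 2: [4, 64, 64, 8] -> [4, 128, 8, 0]  score +128 (running 256)
col 3: [64, 2, 0, 8] -> [64, 2, 8, 0]  score +0 (running 256)
Board after move:
  4  16   4  64
128  64 128   2
  0   0   8   8
  0   0   0   0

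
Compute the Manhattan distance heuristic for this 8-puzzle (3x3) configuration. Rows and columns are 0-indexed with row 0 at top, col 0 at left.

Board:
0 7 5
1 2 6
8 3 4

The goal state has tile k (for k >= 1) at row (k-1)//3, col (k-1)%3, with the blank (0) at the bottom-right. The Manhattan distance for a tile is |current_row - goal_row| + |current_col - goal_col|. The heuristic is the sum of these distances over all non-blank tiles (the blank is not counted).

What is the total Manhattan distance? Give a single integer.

Tile 7: (0,1)->(2,0) = 3
Tile 5: (0,2)->(1,1) = 2
Tile 1: (1,0)->(0,0) = 1
Tile 2: (1,1)->(0,1) = 1
Tile 6: (1,2)->(1,2) = 0
Tile 8: (2,0)->(2,1) = 1
Tile 3: (2,1)->(0,2) = 3
Tile 4: (2,2)->(1,0) = 3
Sum: 3 + 2 + 1 + 1 + 0 + 1 + 3 + 3 = 14

Answer: 14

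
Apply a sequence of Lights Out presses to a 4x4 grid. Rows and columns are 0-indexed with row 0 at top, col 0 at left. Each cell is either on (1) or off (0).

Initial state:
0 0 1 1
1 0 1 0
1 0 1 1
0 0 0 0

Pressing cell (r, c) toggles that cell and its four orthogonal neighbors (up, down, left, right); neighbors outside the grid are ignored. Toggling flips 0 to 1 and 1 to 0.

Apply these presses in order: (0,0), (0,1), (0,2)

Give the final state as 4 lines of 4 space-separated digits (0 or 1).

After press 1 at (0,0):
1 1 1 1
0 0 1 0
1 0 1 1
0 0 0 0

After press 2 at (0,1):
0 0 0 1
0 1 1 0
1 0 1 1
0 0 0 0

After press 3 at (0,2):
0 1 1 0
0 1 0 0
1 0 1 1
0 0 0 0

Answer: 0 1 1 0
0 1 0 0
1 0 1 1
0 0 0 0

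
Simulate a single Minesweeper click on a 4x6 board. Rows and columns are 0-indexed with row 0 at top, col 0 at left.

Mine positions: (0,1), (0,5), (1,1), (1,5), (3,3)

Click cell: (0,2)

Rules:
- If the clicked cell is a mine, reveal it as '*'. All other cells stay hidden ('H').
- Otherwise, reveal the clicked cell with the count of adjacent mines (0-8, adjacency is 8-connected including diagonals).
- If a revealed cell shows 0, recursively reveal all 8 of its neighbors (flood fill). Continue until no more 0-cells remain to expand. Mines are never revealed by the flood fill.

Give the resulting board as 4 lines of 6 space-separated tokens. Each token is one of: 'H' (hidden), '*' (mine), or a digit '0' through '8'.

H H 2 H H H
H H H H H H
H H H H H H
H H H H H H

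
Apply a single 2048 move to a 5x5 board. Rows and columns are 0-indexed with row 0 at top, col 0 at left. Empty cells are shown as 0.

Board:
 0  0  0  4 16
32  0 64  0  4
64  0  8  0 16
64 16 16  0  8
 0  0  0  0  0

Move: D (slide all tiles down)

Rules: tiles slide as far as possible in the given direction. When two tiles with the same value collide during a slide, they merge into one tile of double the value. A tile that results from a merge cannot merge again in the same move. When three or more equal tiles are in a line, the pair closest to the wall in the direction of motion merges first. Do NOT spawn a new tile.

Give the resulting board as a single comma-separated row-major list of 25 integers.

Slide down:
col 0: [0, 32, 64, 64, 0] -> [0, 0, 0, 32, 128]
col 1: [0, 0, 0, 16, 0] -> [0, 0, 0, 0, 16]
col 2: [0, 64, 8, 16, 0] -> [0, 0, 64, 8, 16]
col 3: [4, 0, 0, 0, 0] -> [0, 0, 0, 0, 4]
col 4: [16, 4, 16, 8, 0] -> [0, 16, 4, 16, 8]

Answer: 0, 0, 0, 0, 0, 0, 0, 0, 0, 16, 0, 0, 64, 0, 4, 32, 0, 8, 0, 16, 128, 16, 16, 4, 8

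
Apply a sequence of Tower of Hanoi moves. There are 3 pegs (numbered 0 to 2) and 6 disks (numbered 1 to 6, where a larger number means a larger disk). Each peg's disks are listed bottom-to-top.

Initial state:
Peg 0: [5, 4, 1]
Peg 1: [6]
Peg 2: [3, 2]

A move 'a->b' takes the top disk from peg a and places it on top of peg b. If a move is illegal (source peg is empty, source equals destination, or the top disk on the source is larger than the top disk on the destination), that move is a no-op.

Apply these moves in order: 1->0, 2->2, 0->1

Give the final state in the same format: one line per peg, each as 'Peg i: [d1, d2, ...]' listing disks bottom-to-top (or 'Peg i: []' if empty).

Answer: Peg 0: [5, 4]
Peg 1: [6, 1]
Peg 2: [3, 2]

Derivation:
After move 1 (1->0):
Peg 0: [5, 4, 1]
Peg 1: [6]
Peg 2: [3, 2]

After move 2 (2->2):
Peg 0: [5, 4, 1]
Peg 1: [6]
Peg 2: [3, 2]

After move 3 (0->1):
Peg 0: [5, 4]
Peg 1: [6, 1]
Peg 2: [3, 2]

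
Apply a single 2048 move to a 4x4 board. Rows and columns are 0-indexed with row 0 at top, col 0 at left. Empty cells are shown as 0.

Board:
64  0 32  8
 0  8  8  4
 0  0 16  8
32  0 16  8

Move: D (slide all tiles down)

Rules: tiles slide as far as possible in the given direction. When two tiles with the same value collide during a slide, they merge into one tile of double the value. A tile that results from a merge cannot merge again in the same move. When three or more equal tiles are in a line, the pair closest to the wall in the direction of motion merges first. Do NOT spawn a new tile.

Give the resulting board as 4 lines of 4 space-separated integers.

Answer:  0  0  0  0
 0  0 32  8
64  0  8  4
32  8 32 16

Derivation:
Slide down:
col 0: [64, 0, 0, 32] -> [0, 0, 64, 32]
col 1: [0, 8, 0, 0] -> [0, 0, 0, 8]
col 2: [32, 8, 16, 16] -> [0, 32, 8, 32]
col 3: [8, 4, 8, 8] -> [0, 8, 4, 16]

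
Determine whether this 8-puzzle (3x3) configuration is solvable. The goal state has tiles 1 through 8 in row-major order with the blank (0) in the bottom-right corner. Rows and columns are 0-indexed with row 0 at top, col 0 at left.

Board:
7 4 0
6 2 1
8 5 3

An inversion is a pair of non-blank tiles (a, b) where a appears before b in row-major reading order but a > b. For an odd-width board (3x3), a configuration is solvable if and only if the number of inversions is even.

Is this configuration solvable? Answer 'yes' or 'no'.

Inversions (pairs i<j in row-major order where tile[i] > tile[j] > 0): 17
17 is odd, so the puzzle is not solvable.

Answer: no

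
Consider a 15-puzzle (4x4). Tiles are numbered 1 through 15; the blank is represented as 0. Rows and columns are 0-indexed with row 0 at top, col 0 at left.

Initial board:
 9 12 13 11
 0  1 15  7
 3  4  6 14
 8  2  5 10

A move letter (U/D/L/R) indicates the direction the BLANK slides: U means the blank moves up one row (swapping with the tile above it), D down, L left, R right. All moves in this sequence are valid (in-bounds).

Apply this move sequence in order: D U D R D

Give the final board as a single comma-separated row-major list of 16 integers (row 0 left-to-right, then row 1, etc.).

After move 1 (D):
 9 12 13 11
 3  1 15  7
 0  4  6 14
 8  2  5 10

After move 2 (U):
 9 12 13 11
 0  1 15  7
 3  4  6 14
 8  2  5 10

After move 3 (D):
 9 12 13 11
 3  1 15  7
 0  4  6 14
 8  2  5 10

After move 4 (R):
 9 12 13 11
 3  1 15  7
 4  0  6 14
 8  2  5 10

After move 5 (D):
 9 12 13 11
 3  1 15  7
 4  2  6 14
 8  0  5 10

Answer: 9, 12, 13, 11, 3, 1, 15, 7, 4, 2, 6, 14, 8, 0, 5, 10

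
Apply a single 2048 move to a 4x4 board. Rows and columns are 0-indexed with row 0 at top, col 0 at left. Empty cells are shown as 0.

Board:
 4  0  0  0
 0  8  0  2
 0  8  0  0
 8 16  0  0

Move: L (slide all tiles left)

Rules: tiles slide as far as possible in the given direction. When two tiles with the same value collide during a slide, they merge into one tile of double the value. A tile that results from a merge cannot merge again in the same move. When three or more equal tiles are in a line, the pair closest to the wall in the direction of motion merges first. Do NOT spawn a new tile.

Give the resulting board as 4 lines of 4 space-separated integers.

Slide left:
row 0: [4, 0, 0, 0] -> [4, 0, 0, 0]
row 1: [0, 8, 0, 2] -> [8, 2, 0, 0]
row 2: [0, 8, 0, 0] -> [8, 0, 0, 0]
row 3: [8, 16, 0, 0] -> [8, 16, 0, 0]

Answer:  4  0  0  0
 8  2  0  0
 8  0  0  0
 8 16  0  0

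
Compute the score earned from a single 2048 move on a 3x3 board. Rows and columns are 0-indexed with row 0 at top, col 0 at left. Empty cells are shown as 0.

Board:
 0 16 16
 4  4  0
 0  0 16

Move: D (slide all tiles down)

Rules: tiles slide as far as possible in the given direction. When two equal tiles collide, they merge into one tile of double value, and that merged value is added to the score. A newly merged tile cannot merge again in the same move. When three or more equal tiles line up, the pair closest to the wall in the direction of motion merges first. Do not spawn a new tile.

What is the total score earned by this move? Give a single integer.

Answer: 32

Derivation:
Slide down:
col 0: [0, 4, 0] -> [0, 0, 4]  score +0 (running 0)
col 1: [16, 4, 0] -> [0, 16, 4]  score +0 (running 0)
col 2: [16, 0, 16] -> [0, 0, 32]  score +32 (running 32)
Board after move:
 0  0  0
 0 16  0
 4  4 32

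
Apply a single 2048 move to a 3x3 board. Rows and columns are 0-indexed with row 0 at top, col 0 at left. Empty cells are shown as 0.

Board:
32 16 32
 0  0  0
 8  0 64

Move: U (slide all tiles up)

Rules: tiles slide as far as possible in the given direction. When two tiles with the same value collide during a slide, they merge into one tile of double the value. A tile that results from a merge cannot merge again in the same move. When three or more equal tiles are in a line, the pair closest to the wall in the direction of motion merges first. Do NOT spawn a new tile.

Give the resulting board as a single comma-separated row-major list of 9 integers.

Answer: 32, 16, 32, 8, 0, 64, 0, 0, 0

Derivation:
Slide up:
col 0: [32, 0, 8] -> [32, 8, 0]
col 1: [16, 0, 0] -> [16, 0, 0]
col 2: [32, 0, 64] -> [32, 64, 0]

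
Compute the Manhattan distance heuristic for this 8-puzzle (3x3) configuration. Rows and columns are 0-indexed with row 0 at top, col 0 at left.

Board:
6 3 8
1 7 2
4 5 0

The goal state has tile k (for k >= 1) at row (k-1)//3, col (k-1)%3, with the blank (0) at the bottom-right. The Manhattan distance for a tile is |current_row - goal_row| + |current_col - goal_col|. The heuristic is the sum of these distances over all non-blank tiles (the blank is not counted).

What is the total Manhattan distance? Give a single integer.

Tile 6: (0,0)->(1,2) = 3
Tile 3: (0,1)->(0,2) = 1
Tile 8: (0,2)->(2,1) = 3
Tile 1: (1,0)->(0,0) = 1
Tile 7: (1,1)->(2,0) = 2
Tile 2: (1,2)->(0,1) = 2
Tile 4: (2,0)->(1,0) = 1
Tile 5: (2,1)->(1,1) = 1
Sum: 3 + 1 + 3 + 1 + 2 + 2 + 1 + 1 = 14

Answer: 14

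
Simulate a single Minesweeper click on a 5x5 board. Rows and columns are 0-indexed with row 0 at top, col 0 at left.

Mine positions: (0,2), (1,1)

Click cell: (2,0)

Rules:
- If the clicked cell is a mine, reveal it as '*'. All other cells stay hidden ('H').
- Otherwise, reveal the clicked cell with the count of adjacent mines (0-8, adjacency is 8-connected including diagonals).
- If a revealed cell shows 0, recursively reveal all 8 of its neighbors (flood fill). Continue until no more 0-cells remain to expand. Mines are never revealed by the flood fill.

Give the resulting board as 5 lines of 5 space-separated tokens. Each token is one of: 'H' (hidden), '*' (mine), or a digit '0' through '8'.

H H H H H
H H H H H
1 H H H H
H H H H H
H H H H H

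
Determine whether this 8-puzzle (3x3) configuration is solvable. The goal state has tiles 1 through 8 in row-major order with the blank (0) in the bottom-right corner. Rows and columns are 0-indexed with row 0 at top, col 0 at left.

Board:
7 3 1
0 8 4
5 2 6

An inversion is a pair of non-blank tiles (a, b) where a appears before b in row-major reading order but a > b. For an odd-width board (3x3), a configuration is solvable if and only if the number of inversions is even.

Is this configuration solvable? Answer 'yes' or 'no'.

Answer: yes

Derivation:
Inversions (pairs i<j in row-major order where tile[i] > tile[j] > 0): 14
14 is even, so the puzzle is solvable.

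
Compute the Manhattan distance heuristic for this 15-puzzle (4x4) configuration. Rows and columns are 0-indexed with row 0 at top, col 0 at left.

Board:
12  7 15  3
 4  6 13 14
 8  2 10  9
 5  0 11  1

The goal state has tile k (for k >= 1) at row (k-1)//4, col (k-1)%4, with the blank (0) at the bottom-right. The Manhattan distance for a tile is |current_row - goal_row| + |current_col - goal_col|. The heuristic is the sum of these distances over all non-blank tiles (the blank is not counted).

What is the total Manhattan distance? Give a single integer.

Answer: 42

Derivation:
Tile 12: at (0,0), goal (2,3), distance |0-2|+|0-3| = 5
Tile 7: at (0,1), goal (1,2), distance |0-1|+|1-2| = 2
Tile 15: at (0,2), goal (3,2), distance |0-3|+|2-2| = 3
Tile 3: at (0,3), goal (0,2), distance |0-0|+|3-2| = 1
Tile 4: at (1,0), goal (0,3), distance |1-0|+|0-3| = 4
Tile 6: at (1,1), goal (1,1), distance |1-1|+|1-1| = 0
Tile 13: at (1,2), goal (3,0), distance |1-3|+|2-0| = 4
Tile 14: at (1,3), goal (3,1), distance |1-3|+|3-1| = 4
Tile 8: at (2,0), goal (1,3), distance |2-1|+|0-3| = 4
Tile 2: at (2,1), goal (0,1), distance |2-0|+|1-1| = 2
Tile 10: at (2,2), goal (2,1), distance |2-2|+|2-1| = 1
Tile 9: at (2,3), goal (2,0), distance |2-2|+|3-0| = 3
Tile 5: at (3,0), goal (1,0), distance |3-1|+|0-0| = 2
Tile 11: at (3,2), goal (2,2), distance |3-2|+|2-2| = 1
Tile 1: at (3,3), goal (0,0), distance |3-0|+|3-0| = 6
Sum: 5 + 2 + 3 + 1 + 4 + 0 + 4 + 4 + 4 + 2 + 1 + 3 + 2 + 1 + 6 = 42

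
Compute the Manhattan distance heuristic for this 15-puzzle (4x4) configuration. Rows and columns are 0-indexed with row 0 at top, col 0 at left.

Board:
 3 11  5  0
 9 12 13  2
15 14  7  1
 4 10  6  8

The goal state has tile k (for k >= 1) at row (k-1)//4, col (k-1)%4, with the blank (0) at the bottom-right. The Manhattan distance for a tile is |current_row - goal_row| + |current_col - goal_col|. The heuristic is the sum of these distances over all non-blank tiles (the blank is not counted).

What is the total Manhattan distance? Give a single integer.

Tile 3: (0,0)->(0,2) = 2
Tile 11: (0,1)->(2,2) = 3
Tile 5: (0,2)->(1,0) = 3
Tile 9: (1,0)->(2,0) = 1
Tile 12: (1,1)->(2,3) = 3
Tile 13: (1,2)->(3,0) = 4
Tile 2: (1,3)->(0,1) = 3
Tile 15: (2,0)->(3,2) = 3
Tile 14: (2,1)->(3,1) = 1
Tile 7: (2,2)->(1,2) = 1
Tile 1: (2,3)->(0,0) = 5
Tile 4: (3,0)->(0,3) = 6
Tile 10: (3,1)->(2,1) = 1
Tile 6: (3,2)->(1,1) = 3
Tile 8: (3,3)->(1,3) = 2
Sum: 2 + 3 + 3 + 1 + 3 + 4 + 3 + 3 + 1 + 1 + 5 + 6 + 1 + 3 + 2 = 41

Answer: 41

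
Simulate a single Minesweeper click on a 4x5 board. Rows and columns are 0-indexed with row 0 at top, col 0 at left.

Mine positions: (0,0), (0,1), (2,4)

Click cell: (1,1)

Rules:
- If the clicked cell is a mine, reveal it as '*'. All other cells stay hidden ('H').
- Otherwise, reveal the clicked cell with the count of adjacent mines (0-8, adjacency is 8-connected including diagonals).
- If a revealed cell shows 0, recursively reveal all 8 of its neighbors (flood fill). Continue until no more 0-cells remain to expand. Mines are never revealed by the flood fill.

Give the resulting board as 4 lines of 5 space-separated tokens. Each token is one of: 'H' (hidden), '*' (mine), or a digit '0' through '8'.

H H H H H
H 2 H H H
H H H H H
H H H H H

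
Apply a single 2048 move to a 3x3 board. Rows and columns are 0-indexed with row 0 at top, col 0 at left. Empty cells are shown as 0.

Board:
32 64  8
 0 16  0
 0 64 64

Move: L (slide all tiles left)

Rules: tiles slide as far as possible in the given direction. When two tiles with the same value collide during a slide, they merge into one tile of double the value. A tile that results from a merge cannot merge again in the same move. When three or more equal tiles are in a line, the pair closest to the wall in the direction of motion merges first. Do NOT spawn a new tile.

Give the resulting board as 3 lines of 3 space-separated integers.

Slide left:
row 0: [32, 64, 8] -> [32, 64, 8]
row 1: [0, 16, 0] -> [16, 0, 0]
row 2: [0, 64, 64] -> [128, 0, 0]

Answer:  32  64   8
 16   0   0
128   0   0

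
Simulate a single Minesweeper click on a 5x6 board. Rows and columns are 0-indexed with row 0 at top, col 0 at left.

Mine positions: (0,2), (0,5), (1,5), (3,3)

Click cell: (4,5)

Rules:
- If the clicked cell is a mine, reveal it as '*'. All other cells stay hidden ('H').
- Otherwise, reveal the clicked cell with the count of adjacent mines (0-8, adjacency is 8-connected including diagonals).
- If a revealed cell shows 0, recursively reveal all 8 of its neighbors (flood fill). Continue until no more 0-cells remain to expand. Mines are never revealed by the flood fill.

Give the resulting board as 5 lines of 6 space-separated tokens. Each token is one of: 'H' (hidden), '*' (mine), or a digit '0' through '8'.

H H H H H H
H H H H H H
H H H H 2 1
H H H H 1 0
H H H H 1 0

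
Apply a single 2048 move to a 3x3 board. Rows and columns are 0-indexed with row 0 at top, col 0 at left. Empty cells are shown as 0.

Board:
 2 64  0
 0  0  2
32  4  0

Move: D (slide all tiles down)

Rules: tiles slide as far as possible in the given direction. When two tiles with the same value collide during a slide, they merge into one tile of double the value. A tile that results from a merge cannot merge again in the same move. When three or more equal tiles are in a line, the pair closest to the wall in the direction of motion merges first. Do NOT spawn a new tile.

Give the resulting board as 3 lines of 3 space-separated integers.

Slide down:
col 0: [2, 0, 32] -> [0, 2, 32]
col 1: [64, 0, 4] -> [0, 64, 4]
col 2: [0, 2, 0] -> [0, 0, 2]

Answer:  0  0  0
 2 64  0
32  4  2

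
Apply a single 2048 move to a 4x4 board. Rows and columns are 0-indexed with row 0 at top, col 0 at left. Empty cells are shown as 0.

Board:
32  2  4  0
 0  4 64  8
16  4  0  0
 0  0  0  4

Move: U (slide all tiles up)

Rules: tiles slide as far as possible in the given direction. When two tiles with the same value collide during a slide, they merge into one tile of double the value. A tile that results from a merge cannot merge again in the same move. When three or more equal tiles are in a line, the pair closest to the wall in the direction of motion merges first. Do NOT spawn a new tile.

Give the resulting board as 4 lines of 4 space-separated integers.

Slide up:
col 0: [32, 0, 16, 0] -> [32, 16, 0, 0]
col 1: [2, 4, 4, 0] -> [2, 8, 0, 0]
col 2: [4, 64, 0, 0] -> [4, 64, 0, 0]
col 3: [0, 8, 0, 4] -> [8, 4, 0, 0]

Answer: 32  2  4  8
16  8 64  4
 0  0  0  0
 0  0  0  0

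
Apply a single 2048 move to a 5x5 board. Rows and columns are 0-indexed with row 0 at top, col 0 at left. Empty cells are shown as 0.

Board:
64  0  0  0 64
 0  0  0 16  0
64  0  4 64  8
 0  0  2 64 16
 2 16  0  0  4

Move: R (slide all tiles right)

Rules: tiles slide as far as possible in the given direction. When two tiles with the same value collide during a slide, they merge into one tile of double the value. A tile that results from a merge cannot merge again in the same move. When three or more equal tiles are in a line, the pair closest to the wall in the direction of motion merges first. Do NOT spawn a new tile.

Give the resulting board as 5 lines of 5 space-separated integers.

Answer:   0   0   0   0 128
  0   0   0   0  16
  0  64   4  64   8
  0   0   2  64  16
  0   0   2  16   4

Derivation:
Slide right:
row 0: [64, 0, 0, 0, 64] -> [0, 0, 0, 0, 128]
row 1: [0, 0, 0, 16, 0] -> [0, 0, 0, 0, 16]
row 2: [64, 0, 4, 64, 8] -> [0, 64, 4, 64, 8]
row 3: [0, 0, 2, 64, 16] -> [0, 0, 2, 64, 16]
row 4: [2, 16, 0, 0, 4] -> [0, 0, 2, 16, 4]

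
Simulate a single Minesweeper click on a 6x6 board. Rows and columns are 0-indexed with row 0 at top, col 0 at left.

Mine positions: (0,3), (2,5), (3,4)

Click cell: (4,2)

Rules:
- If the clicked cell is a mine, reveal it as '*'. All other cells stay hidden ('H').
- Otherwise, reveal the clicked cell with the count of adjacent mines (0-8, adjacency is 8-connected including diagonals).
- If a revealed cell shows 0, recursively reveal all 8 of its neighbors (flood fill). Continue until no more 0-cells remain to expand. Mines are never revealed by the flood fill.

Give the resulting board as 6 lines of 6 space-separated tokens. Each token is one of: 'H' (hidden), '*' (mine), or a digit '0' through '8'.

0 0 1 H H H
0 0 1 1 H H
0 0 0 1 H H
0 0 0 1 H H
0 0 0 1 1 1
0 0 0 0 0 0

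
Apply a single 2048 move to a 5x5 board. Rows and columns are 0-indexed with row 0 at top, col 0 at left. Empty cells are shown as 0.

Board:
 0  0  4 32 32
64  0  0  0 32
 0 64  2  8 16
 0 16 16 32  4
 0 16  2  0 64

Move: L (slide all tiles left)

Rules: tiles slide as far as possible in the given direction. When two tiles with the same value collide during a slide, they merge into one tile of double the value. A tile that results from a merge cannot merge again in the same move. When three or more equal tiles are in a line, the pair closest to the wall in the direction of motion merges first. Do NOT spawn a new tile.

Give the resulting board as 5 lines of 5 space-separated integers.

Slide left:
row 0: [0, 0, 4, 32, 32] -> [4, 64, 0, 0, 0]
row 1: [64, 0, 0, 0, 32] -> [64, 32, 0, 0, 0]
row 2: [0, 64, 2, 8, 16] -> [64, 2, 8, 16, 0]
row 3: [0, 16, 16, 32, 4] -> [32, 32, 4, 0, 0]
row 4: [0, 16, 2, 0, 64] -> [16, 2, 64, 0, 0]

Answer:  4 64  0  0  0
64 32  0  0  0
64  2  8 16  0
32 32  4  0  0
16  2 64  0  0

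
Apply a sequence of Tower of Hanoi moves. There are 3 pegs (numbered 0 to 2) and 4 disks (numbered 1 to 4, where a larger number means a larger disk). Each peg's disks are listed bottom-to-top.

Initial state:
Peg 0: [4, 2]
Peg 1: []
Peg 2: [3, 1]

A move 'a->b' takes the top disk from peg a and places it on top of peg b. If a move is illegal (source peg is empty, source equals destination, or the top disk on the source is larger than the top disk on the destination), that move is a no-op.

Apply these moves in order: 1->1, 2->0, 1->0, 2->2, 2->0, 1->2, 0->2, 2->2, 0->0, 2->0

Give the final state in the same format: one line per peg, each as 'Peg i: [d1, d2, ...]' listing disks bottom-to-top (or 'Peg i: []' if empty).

Answer: Peg 0: [4, 2, 1]
Peg 1: []
Peg 2: [3]

Derivation:
After move 1 (1->1):
Peg 0: [4, 2]
Peg 1: []
Peg 2: [3, 1]

After move 2 (2->0):
Peg 0: [4, 2, 1]
Peg 1: []
Peg 2: [3]

After move 3 (1->0):
Peg 0: [4, 2, 1]
Peg 1: []
Peg 2: [3]

After move 4 (2->2):
Peg 0: [4, 2, 1]
Peg 1: []
Peg 2: [3]

After move 5 (2->0):
Peg 0: [4, 2, 1]
Peg 1: []
Peg 2: [3]

After move 6 (1->2):
Peg 0: [4, 2, 1]
Peg 1: []
Peg 2: [3]

After move 7 (0->2):
Peg 0: [4, 2]
Peg 1: []
Peg 2: [3, 1]

After move 8 (2->2):
Peg 0: [4, 2]
Peg 1: []
Peg 2: [3, 1]

After move 9 (0->0):
Peg 0: [4, 2]
Peg 1: []
Peg 2: [3, 1]

After move 10 (2->0):
Peg 0: [4, 2, 1]
Peg 1: []
Peg 2: [3]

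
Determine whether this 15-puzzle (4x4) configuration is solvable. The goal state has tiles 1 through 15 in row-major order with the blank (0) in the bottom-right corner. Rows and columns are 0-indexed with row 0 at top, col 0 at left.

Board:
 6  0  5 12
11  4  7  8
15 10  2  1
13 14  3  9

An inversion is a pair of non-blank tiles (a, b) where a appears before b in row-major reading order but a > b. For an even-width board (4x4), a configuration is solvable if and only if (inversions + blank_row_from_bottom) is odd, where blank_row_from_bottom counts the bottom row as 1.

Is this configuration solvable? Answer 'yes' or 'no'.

Inversions: 51
Blank is in row 0 (0-indexed from top), which is row 4 counting from the bottom (bottom = 1).
51 + 4 = 55, which is odd, so the puzzle is solvable.

Answer: yes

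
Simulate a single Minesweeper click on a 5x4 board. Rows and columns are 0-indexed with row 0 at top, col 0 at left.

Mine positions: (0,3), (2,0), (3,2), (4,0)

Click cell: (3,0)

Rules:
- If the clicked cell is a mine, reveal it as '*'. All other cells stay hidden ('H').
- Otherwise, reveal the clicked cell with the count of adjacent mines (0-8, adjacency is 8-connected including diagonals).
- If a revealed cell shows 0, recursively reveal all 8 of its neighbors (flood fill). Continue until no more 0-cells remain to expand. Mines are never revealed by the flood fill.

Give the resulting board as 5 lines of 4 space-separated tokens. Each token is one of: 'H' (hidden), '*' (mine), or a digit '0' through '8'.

H H H H
H H H H
H H H H
2 H H H
H H H H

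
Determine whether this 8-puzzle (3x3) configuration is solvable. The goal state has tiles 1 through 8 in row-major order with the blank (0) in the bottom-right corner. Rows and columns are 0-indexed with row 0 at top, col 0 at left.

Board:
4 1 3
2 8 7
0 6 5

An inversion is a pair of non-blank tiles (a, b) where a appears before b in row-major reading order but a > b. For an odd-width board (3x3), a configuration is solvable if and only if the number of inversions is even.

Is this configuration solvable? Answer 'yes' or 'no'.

Inversions (pairs i<j in row-major order where tile[i] > tile[j] > 0): 10
10 is even, so the puzzle is solvable.

Answer: yes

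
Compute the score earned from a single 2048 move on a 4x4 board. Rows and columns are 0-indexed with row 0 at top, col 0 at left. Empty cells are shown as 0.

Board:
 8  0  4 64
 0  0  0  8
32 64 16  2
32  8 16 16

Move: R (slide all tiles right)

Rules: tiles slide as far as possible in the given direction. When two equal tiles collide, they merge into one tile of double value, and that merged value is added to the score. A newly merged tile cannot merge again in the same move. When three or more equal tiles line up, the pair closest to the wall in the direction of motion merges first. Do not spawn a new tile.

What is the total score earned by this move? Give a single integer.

Slide right:
row 0: [8, 0, 4, 64] -> [0, 8, 4, 64]  score +0 (running 0)
row 1: [0, 0, 0, 8] -> [0, 0, 0, 8]  score +0 (running 0)
row 2: [32, 64, 16, 2] -> [32, 64, 16, 2]  score +0 (running 0)
row 3: [32, 8, 16, 16] -> [0, 32, 8, 32]  score +32 (running 32)
Board after move:
 0  8  4 64
 0  0  0  8
32 64 16  2
 0 32  8 32

Answer: 32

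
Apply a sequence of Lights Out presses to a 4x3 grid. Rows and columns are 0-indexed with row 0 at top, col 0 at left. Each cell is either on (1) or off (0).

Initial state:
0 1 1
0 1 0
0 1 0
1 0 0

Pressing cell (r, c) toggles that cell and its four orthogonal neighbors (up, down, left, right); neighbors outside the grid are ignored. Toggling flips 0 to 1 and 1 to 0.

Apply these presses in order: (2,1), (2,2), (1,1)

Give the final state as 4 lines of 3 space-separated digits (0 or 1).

After press 1 at (2,1):
0 1 1
0 0 0
1 0 1
1 1 0

After press 2 at (2,2):
0 1 1
0 0 1
1 1 0
1 1 1

After press 3 at (1,1):
0 0 1
1 1 0
1 0 0
1 1 1

Answer: 0 0 1
1 1 0
1 0 0
1 1 1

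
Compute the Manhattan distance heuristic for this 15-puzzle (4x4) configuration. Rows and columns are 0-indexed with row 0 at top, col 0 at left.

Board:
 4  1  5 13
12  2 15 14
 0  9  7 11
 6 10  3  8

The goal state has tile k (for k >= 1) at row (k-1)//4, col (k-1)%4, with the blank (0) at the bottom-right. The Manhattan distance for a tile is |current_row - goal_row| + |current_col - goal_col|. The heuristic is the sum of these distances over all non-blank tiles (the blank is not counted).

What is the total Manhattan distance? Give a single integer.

Tile 4: at (0,0), goal (0,3), distance |0-0|+|0-3| = 3
Tile 1: at (0,1), goal (0,0), distance |0-0|+|1-0| = 1
Tile 5: at (0,2), goal (1,0), distance |0-1|+|2-0| = 3
Tile 13: at (0,3), goal (3,0), distance |0-3|+|3-0| = 6
Tile 12: at (1,0), goal (2,3), distance |1-2|+|0-3| = 4
Tile 2: at (1,1), goal (0,1), distance |1-0|+|1-1| = 1
Tile 15: at (1,2), goal (3,2), distance |1-3|+|2-2| = 2
Tile 14: at (1,3), goal (3,1), distance |1-3|+|3-1| = 4
Tile 9: at (2,1), goal (2,0), distance |2-2|+|1-0| = 1
Tile 7: at (2,2), goal (1,2), distance |2-1|+|2-2| = 1
Tile 11: at (2,3), goal (2,2), distance |2-2|+|3-2| = 1
Tile 6: at (3,0), goal (1,1), distance |3-1|+|0-1| = 3
Tile 10: at (3,1), goal (2,1), distance |3-2|+|1-1| = 1
Tile 3: at (3,2), goal (0,2), distance |3-0|+|2-2| = 3
Tile 8: at (3,3), goal (1,3), distance |3-1|+|3-3| = 2
Sum: 3 + 1 + 3 + 6 + 4 + 1 + 2 + 4 + 1 + 1 + 1 + 3 + 1 + 3 + 2 = 36

Answer: 36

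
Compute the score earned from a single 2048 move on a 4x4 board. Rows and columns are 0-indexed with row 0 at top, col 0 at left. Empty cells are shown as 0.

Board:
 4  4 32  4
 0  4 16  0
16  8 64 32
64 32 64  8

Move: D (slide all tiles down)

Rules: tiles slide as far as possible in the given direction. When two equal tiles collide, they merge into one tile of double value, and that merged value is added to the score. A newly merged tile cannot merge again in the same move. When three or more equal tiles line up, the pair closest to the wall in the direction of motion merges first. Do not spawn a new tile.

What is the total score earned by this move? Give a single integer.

Answer: 136

Derivation:
Slide down:
col 0: [4, 0, 16, 64] -> [0, 4, 16, 64]  score +0 (running 0)
col 1: [4, 4, 8, 32] -> [0, 8, 8, 32]  score +8 (running 8)
col 2: [32, 16, 64, 64] -> [0, 32, 16, 128]  score +128 (running 136)
col 3: [4, 0, 32, 8] -> [0, 4, 32, 8]  score +0 (running 136)
Board after move:
  0   0   0   0
  4   8  32   4
 16   8  16  32
 64  32 128   8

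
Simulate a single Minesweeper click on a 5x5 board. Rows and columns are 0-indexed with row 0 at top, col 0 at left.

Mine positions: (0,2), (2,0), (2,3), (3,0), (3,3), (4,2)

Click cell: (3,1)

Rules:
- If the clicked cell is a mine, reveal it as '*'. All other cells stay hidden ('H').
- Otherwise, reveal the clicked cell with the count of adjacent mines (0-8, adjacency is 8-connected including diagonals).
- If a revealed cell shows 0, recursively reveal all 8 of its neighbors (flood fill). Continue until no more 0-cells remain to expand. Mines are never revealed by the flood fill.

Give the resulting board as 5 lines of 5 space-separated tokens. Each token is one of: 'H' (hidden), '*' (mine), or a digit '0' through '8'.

H H H H H
H H H H H
H H H H H
H 3 H H H
H H H H H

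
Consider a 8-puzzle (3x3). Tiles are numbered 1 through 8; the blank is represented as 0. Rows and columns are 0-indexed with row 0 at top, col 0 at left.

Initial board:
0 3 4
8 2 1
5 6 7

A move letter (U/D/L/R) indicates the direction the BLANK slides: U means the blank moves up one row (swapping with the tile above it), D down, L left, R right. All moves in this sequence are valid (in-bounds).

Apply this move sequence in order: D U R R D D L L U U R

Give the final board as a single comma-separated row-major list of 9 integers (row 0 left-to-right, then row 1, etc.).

After move 1 (D):
8 3 4
0 2 1
5 6 7

After move 2 (U):
0 3 4
8 2 1
5 6 7

After move 3 (R):
3 0 4
8 2 1
5 6 7

After move 4 (R):
3 4 0
8 2 1
5 6 7

After move 5 (D):
3 4 1
8 2 0
5 6 7

After move 6 (D):
3 4 1
8 2 7
5 6 0

After move 7 (L):
3 4 1
8 2 7
5 0 6

After move 8 (L):
3 4 1
8 2 7
0 5 6

After move 9 (U):
3 4 1
0 2 7
8 5 6

After move 10 (U):
0 4 1
3 2 7
8 5 6

After move 11 (R):
4 0 1
3 2 7
8 5 6

Answer: 4, 0, 1, 3, 2, 7, 8, 5, 6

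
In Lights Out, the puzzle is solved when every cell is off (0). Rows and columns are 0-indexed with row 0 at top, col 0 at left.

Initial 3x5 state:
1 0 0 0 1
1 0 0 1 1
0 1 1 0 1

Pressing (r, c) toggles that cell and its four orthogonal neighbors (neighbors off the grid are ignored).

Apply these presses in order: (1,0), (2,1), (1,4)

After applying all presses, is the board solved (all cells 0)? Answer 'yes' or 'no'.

Answer: yes

Derivation:
After press 1 at (1,0):
0 0 0 0 1
0 1 0 1 1
1 1 1 0 1

After press 2 at (2,1):
0 0 0 0 1
0 0 0 1 1
0 0 0 0 1

After press 3 at (1,4):
0 0 0 0 0
0 0 0 0 0
0 0 0 0 0

Lights still on: 0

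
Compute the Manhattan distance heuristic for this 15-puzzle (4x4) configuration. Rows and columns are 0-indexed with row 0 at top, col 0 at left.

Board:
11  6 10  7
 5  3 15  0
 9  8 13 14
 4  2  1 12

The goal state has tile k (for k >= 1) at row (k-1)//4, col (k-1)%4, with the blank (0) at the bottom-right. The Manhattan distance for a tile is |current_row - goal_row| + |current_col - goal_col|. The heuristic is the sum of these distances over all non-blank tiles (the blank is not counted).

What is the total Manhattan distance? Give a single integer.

Answer: 38

Derivation:
Tile 11: (0,0)->(2,2) = 4
Tile 6: (0,1)->(1,1) = 1
Tile 10: (0,2)->(2,1) = 3
Tile 7: (0,3)->(1,2) = 2
Tile 5: (1,0)->(1,0) = 0
Tile 3: (1,1)->(0,2) = 2
Tile 15: (1,2)->(3,2) = 2
Tile 9: (2,0)->(2,0) = 0
Tile 8: (2,1)->(1,3) = 3
Tile 13: (2,2)->(3,0) = 3
Tile 14: (2,3)->(3,1) = 3
Tile 4: (3,0)->(0,3) = 6
Tile 2: (3,1)->(0,1) = 3
Tile 1: (3,2)->(0,0) = 5
Tile 12: (3,3)->(2,3) = 1
Sum: 4 + 1 + 3 + 2 + 0 + 2 + 2 + 0 + 3 + 3 + 3 + 6 + 3 + 5 + 1 = 38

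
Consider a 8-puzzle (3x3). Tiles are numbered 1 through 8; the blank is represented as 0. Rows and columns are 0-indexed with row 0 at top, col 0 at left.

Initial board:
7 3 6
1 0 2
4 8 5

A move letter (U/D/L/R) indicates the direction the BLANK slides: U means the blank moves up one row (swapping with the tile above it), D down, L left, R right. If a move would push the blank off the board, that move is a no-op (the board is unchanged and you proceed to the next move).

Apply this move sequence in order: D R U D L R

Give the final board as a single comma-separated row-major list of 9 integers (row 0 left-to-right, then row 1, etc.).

Answer: 7, 3, 6, 1, 8, 2, 4, 5, 0

Derivation:
After move 1 (D):
7 3 6
1 8 2
4 0 5

After move 2 (R):
7 3 6
1 8 2
4 5 0

After move 3 (U):
7 3 6
1 8 0
4 5 2

After move 4 (D):
7 3 6
1 8 2
4 5 0

After move 5 (L):
7 3 6
1 8 2
4 0 5

After move 6 (R):
7 3 6
1 8 2
4 5 0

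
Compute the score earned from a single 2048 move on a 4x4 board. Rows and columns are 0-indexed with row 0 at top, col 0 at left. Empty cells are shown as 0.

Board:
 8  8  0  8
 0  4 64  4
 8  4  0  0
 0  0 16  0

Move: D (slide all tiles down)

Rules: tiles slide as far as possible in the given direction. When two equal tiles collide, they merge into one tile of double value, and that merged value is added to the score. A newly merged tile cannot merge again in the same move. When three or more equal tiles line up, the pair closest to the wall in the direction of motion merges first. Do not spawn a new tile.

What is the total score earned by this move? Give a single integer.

Answer: 24

Derivation:
Slide down:
col 0: [8, 0, 8, 0] -> [0, 0, 0, 16]  score +16 (running 16)
col 1: [8, 4, 4, 0] -> [0, 0, 8, 8]  score +8 (running 24)
col 2: [0, 64, 0, 16] -> [0, 0, 64, 16]  score +0 (running 24)
col 3: [8, 4, 0, 0] -> [0, 0, 8, 4]  score +0 (running 24)
Board after move:
 0  0  0  0
 0  0  0  0
 0  8 64  8
16  8 16  4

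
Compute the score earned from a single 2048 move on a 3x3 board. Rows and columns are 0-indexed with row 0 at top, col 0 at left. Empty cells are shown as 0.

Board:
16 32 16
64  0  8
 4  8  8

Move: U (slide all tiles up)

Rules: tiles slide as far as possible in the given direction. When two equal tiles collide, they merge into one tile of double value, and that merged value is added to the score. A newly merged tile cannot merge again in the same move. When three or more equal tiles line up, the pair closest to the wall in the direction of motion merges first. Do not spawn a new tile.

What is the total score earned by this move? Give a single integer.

Answer: 16

Derivation:
Slide up:
col 0: [16, 64, 4] -> [16, 64, 4]  score +0 (running 0)
col 1: [32, 0, 8] -> [32, 8, 0]  score +0 (running 0)
col 2: [16, 8, 8] -> [16, 16, 0]  score +16 (running 16)
Board after move:
16 32 16
64  8 16
 4  0  0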